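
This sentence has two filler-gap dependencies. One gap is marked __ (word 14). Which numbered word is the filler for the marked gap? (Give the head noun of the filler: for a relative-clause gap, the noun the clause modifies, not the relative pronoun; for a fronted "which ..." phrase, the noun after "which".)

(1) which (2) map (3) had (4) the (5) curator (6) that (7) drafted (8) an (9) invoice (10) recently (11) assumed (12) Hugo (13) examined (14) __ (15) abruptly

The marked gap is the direct object of "examined".
Its filler is the fronted wh-phrase "which map", at word 2.
(The other dependency links word 5 to a gap after word 6.)

2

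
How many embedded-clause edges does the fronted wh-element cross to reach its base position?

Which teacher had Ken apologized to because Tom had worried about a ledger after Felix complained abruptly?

"which teacher" originates inside the matrix clause — no clause boundary is crossed.

0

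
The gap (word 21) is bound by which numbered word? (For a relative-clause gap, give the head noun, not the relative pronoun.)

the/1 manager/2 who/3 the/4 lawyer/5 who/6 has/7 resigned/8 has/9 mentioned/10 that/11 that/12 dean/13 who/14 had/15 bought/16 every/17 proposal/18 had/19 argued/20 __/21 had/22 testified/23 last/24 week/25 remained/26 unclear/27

2

The gap at 21 is the subject of "testified", inside a relative clause.
The relative pronoun is "who" (word 3); it is bound by the head noun immediately before it.
Its filler is the head noun "manager", at word 2.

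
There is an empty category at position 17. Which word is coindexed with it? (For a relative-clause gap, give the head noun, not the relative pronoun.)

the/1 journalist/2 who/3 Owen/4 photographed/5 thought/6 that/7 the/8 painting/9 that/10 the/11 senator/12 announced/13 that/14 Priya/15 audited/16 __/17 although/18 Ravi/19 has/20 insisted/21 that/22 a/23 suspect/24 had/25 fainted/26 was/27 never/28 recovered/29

9

The gap at 17 is the object of "audited", inside a relative clause.
The relative pronoun is "that" (word 10); it is bound by the head noun immediately before it.
Its filler is the head noun "painting", at word 9.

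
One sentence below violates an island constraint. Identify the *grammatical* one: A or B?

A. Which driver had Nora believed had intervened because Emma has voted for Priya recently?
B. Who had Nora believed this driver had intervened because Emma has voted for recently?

In B, the wh-phrase is extracted from inside an adjunct island (introduced by "because"), which blocks movement.
In A, the extraction path crosses only that-complement boundaries, which are transparent.
So A is grammatical.

A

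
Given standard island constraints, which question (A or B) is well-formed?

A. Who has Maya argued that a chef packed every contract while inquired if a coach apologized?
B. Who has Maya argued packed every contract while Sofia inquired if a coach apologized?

In A, the wh-phrase is extracted from inside an adjunct island (introduced by "while"), which blocks movement.
In B, the extraction path crosses only that-complement boundaries, which are transparent.
So B is grammatical.

B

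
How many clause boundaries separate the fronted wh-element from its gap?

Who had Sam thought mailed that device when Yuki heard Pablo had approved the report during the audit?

1

"who" is extracted from the subject of "mailed".
Boundaries crossed, outermost first: [Ø] — 1 in total.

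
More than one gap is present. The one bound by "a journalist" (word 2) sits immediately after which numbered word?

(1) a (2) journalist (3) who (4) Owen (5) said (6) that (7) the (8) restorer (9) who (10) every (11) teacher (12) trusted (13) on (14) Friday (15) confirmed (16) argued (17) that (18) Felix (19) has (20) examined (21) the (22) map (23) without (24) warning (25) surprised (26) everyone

15

The displaced element is "a journalist" (word 2).
It is linked across 2 clause boundaries (that → Ø).
It functions as the subject of "argued", so the gap sits immediately after word 15 ("confirmed").
Base order: Owen said that the restorer who every teacher trusted on Friday confirmed that a journalist argued that Felix has examined the map without warning.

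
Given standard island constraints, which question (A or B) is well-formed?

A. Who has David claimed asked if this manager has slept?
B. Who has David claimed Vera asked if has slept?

In B, the wh-phrase is extracted from inside a wh-island (introduced by "if"), which blocks movement.
In A, the extraction path crosses only that-complement boundaries, which are transparent.
So A is grammatical.

A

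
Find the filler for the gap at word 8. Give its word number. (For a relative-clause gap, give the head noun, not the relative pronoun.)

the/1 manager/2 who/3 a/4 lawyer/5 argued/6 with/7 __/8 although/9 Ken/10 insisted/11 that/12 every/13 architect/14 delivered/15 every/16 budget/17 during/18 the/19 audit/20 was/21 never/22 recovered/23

The gap at 8 is the prepositional object of "argued", inside a relative clause.
The relative pronoun is "who" (word 3); it is bound by the head noun immediately before it.
Its filler is the head noun "manager", at word 2.

2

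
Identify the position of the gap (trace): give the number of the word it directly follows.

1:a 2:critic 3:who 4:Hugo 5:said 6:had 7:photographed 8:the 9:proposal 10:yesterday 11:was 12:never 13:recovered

The displaced element is "a critic" (word 2).
It is linked across 1 clause boundary (Ø).
It functions as the subject of "photographed", so the gap sits immediately after word 5 ("said").
Base order: Hugo said that a critic had photographed the proposal yesterday.

5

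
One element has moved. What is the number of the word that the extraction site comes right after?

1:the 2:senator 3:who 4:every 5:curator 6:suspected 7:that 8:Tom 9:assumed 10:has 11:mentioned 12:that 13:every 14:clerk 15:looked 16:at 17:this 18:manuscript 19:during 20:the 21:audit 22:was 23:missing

The displaced element is "the senator" (word 2).
It is linked across 2 clause boundaries (that → Ø).
It functions as the subject of "mentioned", so the gap sits immediately after word 9 ("assumed").
Base order: Every curator suspected that Tom assumed that the senator has mentioned that every clerk looked at this manuscript during the audit.

9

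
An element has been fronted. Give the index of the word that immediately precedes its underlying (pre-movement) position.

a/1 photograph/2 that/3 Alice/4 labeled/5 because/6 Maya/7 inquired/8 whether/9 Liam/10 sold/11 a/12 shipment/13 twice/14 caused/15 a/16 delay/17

The displaced element is "a photograph" (word 2).
It functions as the direct object of "labeled", so the gap sits immediately after word 5 ("labeled").
Base order: Alice labeled a photograph because Maya inquired whether Liam sold a shipment twice.

5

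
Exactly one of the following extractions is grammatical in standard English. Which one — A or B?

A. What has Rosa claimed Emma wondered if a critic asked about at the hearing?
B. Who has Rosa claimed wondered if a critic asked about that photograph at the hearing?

In A, the wh-phrase is extracted from inside a wh-island (introduced by "if"), which blocks movement.
In B, the extraction path crosses only that-complement boundaries, which are transparent.
So B is grammatical.

B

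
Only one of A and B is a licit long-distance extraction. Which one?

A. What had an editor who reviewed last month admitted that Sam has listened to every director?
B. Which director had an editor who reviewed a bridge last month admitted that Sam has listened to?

In A, the wh-phrase is extracted from inside a complex-NP island (relative clause) (introduced by "who"), which blocks movement.
In B, the extraction path crosses only that-complement boundaries, which are transparent.
So B is grammatical.

B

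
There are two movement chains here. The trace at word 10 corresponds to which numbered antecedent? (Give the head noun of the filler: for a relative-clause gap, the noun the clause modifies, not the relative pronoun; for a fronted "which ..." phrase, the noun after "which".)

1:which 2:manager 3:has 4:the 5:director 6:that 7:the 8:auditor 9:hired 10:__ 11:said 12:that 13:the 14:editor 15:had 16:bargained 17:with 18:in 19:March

The marked gap is inside the relative clause, the direct object of "hired".
Its filler is the head noun "director" (via "that"), at word 5.
(The other dependency links word 2 to a gap after word 17.)

5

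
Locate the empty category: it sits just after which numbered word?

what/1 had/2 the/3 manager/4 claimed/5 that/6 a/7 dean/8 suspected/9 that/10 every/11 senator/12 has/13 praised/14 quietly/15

14

The displaced element is "what" (word 1).
It is linked across 2 clause boundaries (that → that).
It functions as the direct object of "praised", so the gap sits immediately after word 14 ("praised").
Base order: The manager had claimed that a dean suspected that every senator has praised what quietly.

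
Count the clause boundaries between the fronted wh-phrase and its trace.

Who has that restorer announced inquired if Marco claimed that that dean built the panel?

1

"who" is extracted from the subject of "inquired".
Boundaries crossed, outermost first: [Ø] — 1 in total.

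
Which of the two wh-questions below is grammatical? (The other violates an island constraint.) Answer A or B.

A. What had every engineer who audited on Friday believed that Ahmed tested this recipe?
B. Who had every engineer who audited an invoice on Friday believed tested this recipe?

B

In A, the wh-phrase is extracted from inside a complex-NP island (relative clause) (introduced by "who"), which blocks movement.
In B, the extraction path crosses only that-complement boundaries, which are transparent.
So B is grammatical.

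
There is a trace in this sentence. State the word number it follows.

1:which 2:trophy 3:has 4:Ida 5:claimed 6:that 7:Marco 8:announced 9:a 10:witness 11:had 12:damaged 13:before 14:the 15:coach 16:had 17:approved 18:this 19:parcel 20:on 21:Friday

12

The displaced element is "which trophy" (word 2).
It is linked across 2 clause boundaries (that → Ø).
It functions as the direct object of "damaged", so the gap sits immediately after word 12 ("damaged").
Base order: Ida has claimed that Marco announced a witness had damaged which trophy before the coach had approved this parcel on Friday.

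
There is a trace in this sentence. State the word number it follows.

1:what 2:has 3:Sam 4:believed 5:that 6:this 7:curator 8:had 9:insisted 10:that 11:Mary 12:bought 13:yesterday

12

The displaced element is "what" (word 1).
It is linked across 2 clause boundaries (that → that).
It functions as the direct object of "bought", so the gap sits immediately after word 12 ("bought").
Base order: Sam has believed that this curator had insisted that Mary bought what yesterday.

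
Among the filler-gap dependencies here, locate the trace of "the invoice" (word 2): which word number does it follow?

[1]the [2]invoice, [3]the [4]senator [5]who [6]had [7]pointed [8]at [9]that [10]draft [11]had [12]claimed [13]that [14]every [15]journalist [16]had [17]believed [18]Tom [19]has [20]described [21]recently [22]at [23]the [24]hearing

The displaced element is "the invoice" (word 2).
It is linked across 2 clause boundaries (that → Ø).
It functions as the direct object of "described", so the gap sits immediately after word 20 ("described").
Base order: The senator who had pointed at that draft had claimed that every journalist had believed Tom has described the invoice recently at the hearing.

20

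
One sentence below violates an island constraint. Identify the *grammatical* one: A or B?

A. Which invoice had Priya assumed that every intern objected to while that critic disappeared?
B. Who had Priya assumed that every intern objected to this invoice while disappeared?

A

In B, the wh-phrase is extracted from inside an adjunct island (introduced by "while"), which blocks movement.
In A, the extraction path crosses only that-complement boundaries, which are transparent.
So A is grammatical.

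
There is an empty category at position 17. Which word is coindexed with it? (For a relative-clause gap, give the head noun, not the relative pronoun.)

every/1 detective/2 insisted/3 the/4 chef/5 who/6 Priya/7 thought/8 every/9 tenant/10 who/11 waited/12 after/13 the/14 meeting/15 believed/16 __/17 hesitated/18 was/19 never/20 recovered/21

The gap at 17 is the subject of "hesitated", inside a relative clause.
The relative pronoun is "who" (word 6); it is bound by the head noun immediately before it.
Its filler is the head noun "chef", at word 5.

5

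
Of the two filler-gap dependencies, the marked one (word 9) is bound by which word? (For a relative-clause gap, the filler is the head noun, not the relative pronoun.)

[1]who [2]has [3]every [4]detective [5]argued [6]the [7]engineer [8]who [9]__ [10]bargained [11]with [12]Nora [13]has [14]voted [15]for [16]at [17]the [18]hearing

7

The marked gap is inside the relative clause, the subject of "bargained".
Its filler is the head noun "engineer" (via "who"), at word 7.
(The other dependency links word 1 to a gap after word 15.)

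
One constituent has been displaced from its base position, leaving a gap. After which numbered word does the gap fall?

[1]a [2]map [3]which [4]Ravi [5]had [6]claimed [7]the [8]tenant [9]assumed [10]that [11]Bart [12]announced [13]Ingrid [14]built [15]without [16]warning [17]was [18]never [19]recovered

The displaced element is "a map" (word 2).
It is linked across 3 clause boundaries (Ø → that → Ø).
It functions as the direct object of "built", so the gap sits immediately after word 14 ("built").
Base order: Ravi had claimed the tenant assumed that Bart announced Ingrid built a map without warning.

14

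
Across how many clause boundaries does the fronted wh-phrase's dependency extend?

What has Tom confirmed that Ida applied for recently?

1

"what" is extracted from the PP object of "applied".
Boundaries crossed, outermost first: [that] — 1 in total.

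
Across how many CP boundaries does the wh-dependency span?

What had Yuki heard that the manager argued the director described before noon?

2

"what" is extracted from the object of "described".
Boundaries crossed, outermost first: [that], [Ø] — 2 in total.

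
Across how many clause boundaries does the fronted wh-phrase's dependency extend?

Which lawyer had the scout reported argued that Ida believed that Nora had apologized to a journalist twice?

"which lawyer" is extracted from the subject of "argued".
Boundaries crossed, outermost first: [Ø] — 1 in total.

1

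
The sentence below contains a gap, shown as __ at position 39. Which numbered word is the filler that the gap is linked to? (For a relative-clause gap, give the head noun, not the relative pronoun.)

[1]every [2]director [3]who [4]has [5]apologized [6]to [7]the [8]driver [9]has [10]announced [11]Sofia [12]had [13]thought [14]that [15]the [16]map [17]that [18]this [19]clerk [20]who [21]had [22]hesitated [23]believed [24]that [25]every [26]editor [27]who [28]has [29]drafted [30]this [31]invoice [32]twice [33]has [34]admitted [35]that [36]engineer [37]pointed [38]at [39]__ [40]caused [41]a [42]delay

The gap at 39 is the prepositional object of "pointed", inside a relative clause.
The relative pronoun is "that" (word 17); it is bound by the head noun immediately before it.
Its filler is the head noun "map", at word 16.

16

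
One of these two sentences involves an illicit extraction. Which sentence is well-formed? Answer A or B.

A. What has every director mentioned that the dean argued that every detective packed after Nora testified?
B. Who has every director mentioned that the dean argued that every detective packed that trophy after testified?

A

In B, the wh-phrase is extracted from inside an adjunct island (introduced by "after"), which blocks movement.
In A, the extraction path crosses only that-complement boundaries, which are transparent.
So A is grammatical.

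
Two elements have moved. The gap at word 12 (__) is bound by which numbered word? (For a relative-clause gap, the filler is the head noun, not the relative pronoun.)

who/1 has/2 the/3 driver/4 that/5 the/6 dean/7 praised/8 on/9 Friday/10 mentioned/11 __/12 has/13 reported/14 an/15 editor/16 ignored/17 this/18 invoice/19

The marked gap is the subject of "reported".
Its filler is the fronted wh-phrase "who", at word 1.
(The other dependency links word 4 to a gap after word 8.)

1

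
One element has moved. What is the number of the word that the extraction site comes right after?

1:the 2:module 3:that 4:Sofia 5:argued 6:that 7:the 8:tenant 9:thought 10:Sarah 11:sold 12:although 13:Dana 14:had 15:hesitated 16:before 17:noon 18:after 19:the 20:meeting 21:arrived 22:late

The displaced element is "the module" (word 2).
It is linked across 2 clause boundaries (that → Ø).
It functions as the direct object of "sold", so the gap sits immediately after word 11 ("sold").
Base order: Sofia argued that the tenant thought Sarah sold the module although Dana had hesitated before noon after the meeting.

11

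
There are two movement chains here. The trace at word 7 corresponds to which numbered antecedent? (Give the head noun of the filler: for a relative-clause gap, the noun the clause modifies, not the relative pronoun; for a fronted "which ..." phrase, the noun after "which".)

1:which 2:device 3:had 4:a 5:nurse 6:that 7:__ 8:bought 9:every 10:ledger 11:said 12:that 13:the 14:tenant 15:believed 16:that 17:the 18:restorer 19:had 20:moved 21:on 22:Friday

The marked gap is inside the relative clause, the subject of "bought".
Its filler is the head noun "nurse" (via "that"), at word 5.
(The other dependency links word 2 to a gap after word 20.)

5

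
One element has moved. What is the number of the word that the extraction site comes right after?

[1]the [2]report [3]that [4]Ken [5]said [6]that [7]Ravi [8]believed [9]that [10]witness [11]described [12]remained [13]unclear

11

The displaced element is "the report" (word 2).
It is linked across 2 clause boundaries (that → Ø).
It functions as the direct object of "described", so the gap sits immediately after word 11 ("described").
Base order: Ken said that Ravi believed that witness described the report.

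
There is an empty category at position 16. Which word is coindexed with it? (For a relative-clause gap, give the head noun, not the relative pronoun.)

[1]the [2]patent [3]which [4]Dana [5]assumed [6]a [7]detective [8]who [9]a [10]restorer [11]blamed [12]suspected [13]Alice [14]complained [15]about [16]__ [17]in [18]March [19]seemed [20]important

The gap at 16 is the prepositional object of "complained", inside a relative clause.
The relative pronoun is "which" (word 3); it is bound by the head noun immediately before it.
Its filler is the head noun "patent", at word 2.

2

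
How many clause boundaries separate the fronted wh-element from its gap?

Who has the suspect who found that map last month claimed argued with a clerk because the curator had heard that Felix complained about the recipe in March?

1

"who" is extracted from the subject of "argued".
Boundaries crossed, outermost first: [Ø] — 1 in total.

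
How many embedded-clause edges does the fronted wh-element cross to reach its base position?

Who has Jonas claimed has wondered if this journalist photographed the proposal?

"who" is extracted from the subject of "wondered".
Boundaries crossed, outermost first: [Ø] — 1 in total.

1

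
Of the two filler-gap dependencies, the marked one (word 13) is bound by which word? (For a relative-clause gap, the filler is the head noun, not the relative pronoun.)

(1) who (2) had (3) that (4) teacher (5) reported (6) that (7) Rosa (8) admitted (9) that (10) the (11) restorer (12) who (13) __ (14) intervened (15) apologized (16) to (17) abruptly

The marked gap is inside the relative clause, the subject of "intervened".
Its filler is the head noun "restorer" (via "who"), at word 11.
(The other dependency links word 1 to a gap after word 16.)

11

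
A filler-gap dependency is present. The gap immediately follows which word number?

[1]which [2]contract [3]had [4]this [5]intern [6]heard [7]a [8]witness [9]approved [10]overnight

9

The displaced element is "which contract" (word 2).
It is linked across 1 clause boundary (Ø).
It functions as the direct object of "approved", so the gap sits immediately after word 9 ("approved").
Base order: This intern had heard a witness approved which contract overnight.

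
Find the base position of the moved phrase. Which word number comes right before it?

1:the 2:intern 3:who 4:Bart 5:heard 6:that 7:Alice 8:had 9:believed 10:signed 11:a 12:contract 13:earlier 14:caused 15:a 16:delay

9

The displaced element is "the intern" (word 2).
It is linked across 2 clause boundaries (that → Ø).
It functions as the subject of "signed", so the gap sits immediately after word 9 ("believed").
Base order: Bart heard that Alice had believed the intern signed a contract earlier.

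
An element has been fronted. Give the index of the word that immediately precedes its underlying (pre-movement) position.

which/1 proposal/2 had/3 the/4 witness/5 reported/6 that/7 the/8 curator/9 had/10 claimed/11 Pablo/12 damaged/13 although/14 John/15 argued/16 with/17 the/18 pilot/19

13

The displaced element is "which proposal" (word 2).
It is linked across 2 clause boundaries (that → Ø).
It functions as the direct object of "damaged", so the gap sits immediately after word 13 ("damaged").
Base order: The witness had reported that the curator had claimed Pablo damaged which proposal although John argued with the pilot.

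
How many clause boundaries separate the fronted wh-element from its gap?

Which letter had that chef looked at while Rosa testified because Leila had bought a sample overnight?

0

"which letter" originates inside the matrix clause — no clause boundary is crossed.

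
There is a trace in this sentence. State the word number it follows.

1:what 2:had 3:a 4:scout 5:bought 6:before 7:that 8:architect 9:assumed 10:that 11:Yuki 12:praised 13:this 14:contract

5

The displaced element is "what" (word 1).
It functions as the direct object of "bought", so the gap sits immediately after word 5 ("bought").
Base order: A scout had bought what before that architect assumed that Yuki praised this contract.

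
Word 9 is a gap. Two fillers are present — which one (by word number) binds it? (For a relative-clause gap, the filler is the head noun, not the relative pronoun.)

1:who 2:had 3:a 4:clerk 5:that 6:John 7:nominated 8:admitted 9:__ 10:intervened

1

The marked gap is the subject of "intervened".
Its filler is the fronted wh-phrase "who", at word 1.
(The other dependency links word 4 to a gap after word 7.)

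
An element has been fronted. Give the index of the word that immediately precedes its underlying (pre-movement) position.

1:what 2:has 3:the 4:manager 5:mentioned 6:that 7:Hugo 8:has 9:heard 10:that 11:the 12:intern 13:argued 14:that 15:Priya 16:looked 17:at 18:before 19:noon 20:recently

17

The displaced element is "what" (word 1).
It is linked across 3 clause boundaries (that → that → that).
It functions as the object of the preposition "at" of "looked", so the gap sits immediately after word 17 ("at").
Base order: The manager has mentioned that Hugo has heard that the intern argued that Priya looked at what before noon recently.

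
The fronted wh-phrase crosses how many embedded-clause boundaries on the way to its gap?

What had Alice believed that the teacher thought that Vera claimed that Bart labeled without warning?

3

"what" is extracted from the object of "labeled".
Boundaries crossed, outermost first: [that], [that], [that] — 3 in total.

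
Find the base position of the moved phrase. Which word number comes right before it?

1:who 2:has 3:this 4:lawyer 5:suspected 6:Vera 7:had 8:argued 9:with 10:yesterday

The displaced element is "who" (word 1).
It is linked across 1 clause boundary (Ø).
It functions as the object of the preposition "with" of "argued", so the gap sits immediately after word 9 ("with").
Base order: This lawyer has suspected Vera had argued with who yesterday.

9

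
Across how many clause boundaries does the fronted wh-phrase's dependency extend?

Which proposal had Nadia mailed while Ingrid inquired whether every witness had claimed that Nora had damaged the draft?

"which proposal" originates inside the matrix clause — no clause boundary is crossed.

0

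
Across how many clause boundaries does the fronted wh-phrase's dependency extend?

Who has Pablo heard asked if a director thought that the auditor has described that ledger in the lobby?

1

"who" is extracted from the subject of "asked".
Boundaries crossed, outermost first: [Ø] — 1 in total.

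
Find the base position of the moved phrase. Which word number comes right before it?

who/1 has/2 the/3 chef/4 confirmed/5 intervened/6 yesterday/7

5

The displaced element is "who" (word 1).
It is linked across 1 clause boundary (Ø).
It functions as the subject of "intervened", so the gap sits immediately after word 5 ("confirmed").
Base order: The chef has confirmed who intervened yesterday.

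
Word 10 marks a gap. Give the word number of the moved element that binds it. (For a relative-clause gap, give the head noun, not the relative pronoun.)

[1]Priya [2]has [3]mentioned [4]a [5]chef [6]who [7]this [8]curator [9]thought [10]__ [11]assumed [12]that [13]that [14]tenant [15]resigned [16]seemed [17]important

The gap at 10 is the subject of "assumed", inside a relative clause.
The relative pronoun is "who" (word 6); it is bound by the head noun immediately before it.
Its filler is the head noun "chef", at word 5.

5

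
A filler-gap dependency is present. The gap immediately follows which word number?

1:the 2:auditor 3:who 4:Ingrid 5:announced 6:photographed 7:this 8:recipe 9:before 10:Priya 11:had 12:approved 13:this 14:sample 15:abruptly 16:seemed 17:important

5

The displaced element is "the auditor" (word 2).
It is linked across 1 clause boundary (Ø).
It functions as the subject of "photographed", so the gap sits immediately after word 5 ("announced").
Base order: Ingrid announced that the auditor photographed this recipe before Priya had approved this sample abruptly.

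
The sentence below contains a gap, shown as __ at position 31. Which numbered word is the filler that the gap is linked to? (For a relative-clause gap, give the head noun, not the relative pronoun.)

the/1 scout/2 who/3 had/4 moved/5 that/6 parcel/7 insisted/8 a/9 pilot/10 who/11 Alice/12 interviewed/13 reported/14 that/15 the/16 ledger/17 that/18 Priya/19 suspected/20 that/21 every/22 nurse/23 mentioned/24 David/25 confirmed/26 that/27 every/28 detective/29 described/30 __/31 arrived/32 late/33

The gap at 31 is the object of "described", inside a relative clause.
The relative pronoun is "that" (word 18); it is bound by the head noun immediately before it.
Its filler is the head noun "ledger", at word 17.

17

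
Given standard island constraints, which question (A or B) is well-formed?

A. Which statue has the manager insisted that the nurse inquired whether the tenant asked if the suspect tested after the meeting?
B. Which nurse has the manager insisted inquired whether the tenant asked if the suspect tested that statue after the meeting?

In A, the wh-phrase is extracted from inside a wh-island (introduced by "whether"), which blocks movement.
In B, the extraction path crosses only that-complement boundaries, which are transparent.
So B is grammatical.

B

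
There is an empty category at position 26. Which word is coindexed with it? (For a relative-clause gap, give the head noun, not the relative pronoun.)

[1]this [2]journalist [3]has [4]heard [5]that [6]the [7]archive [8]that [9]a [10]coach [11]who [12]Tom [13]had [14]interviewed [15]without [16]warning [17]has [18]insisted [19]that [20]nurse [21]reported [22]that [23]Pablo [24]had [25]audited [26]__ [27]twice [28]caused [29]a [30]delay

The gap at 26 is the object of "audited", inside a relative clause.
The relative pronoun is "that" (word 8); it is bound by the head noun immediately before it.
Its filler is the head noun "archive", at word 7.

7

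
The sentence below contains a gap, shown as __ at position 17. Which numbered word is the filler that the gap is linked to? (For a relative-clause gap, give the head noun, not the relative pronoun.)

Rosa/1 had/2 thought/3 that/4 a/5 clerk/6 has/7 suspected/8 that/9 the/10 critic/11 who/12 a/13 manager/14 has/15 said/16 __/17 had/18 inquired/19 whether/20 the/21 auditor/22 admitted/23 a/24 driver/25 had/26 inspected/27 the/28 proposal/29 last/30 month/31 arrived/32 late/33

11

The gap at 17 is the subject of "inquired", inside a relative clause.
The relative pronoun is "who" (word 12); it is bound by the head noun immediately before it.
Its filler is the head noun "critic", at word 11.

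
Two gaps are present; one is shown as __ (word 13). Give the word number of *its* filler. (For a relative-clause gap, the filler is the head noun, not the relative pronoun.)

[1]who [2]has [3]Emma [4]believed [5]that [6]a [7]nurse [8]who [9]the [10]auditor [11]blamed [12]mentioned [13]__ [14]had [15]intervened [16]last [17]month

The marked gap is the subject of "intervened".
Its filler is the fronted wh-phrase "who", at word 1.
(The other dependency links word 7 to a gap after word 11.)

1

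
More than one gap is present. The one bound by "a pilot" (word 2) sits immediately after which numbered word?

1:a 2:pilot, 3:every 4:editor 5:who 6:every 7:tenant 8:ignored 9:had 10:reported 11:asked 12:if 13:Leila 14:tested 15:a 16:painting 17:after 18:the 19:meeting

10

The displaced element is "a pilot" (word 2).
It is linked across 1 clause boundary (Ø).
It functions as the subject of "asked", so the gap sits immediately after word 10 ("reported").
Base order: Every editor who every tenant ignored had reported a pilot asked if Leila tested a painting after the meeting.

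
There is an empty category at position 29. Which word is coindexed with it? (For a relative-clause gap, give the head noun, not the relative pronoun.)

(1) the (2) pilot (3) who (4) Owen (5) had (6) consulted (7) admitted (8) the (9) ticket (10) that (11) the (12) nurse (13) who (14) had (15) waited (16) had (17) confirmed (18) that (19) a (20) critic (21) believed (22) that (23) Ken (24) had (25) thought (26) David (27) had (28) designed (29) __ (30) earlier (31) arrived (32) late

The gap at 29 is the object of "designed", inside a relative clause.
The relative pronoun is "that" (word 10); it is bound by the head noun immediately before it.
Its filler is the head noun "ticket", at word 9.

9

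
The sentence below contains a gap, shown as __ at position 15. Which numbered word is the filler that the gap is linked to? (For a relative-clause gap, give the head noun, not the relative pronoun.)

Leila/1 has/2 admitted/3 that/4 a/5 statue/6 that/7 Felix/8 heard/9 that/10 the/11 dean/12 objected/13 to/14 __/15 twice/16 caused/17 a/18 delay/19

6

The gap at 15 is the prepositional object of "objected", inside a relative clause.
The relative pronoun is "that" (word 7); it is bound by the head noun immediately before it.
Its filler is the head noun "statue", at word 6.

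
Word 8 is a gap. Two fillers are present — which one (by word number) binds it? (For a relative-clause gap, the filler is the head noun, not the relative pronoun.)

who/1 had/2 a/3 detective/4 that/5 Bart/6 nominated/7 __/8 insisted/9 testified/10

The marked gap is inside the relative clause, the direct object of "nominated".
Its filler is the head noun "detective" (via "that"), at word 4.
(The other dependency links word 1 to a gap after word 9.)

4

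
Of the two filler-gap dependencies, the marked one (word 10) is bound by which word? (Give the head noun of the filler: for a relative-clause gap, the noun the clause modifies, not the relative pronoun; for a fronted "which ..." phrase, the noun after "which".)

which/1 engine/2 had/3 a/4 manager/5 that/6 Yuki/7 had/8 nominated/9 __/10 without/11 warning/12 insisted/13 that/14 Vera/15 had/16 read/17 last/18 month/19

The marked gap is inside the relative clause, the direct object of "nominated".
Its filler is the head noun "manager" (via "that"), at word 5.
(The other dependency links word 2 to a gap after word 17.)

5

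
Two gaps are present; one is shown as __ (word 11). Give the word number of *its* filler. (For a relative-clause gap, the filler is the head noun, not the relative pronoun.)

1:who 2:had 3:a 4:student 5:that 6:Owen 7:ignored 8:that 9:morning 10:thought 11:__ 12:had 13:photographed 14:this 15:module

1

The marked gap is the subject of "photographed".
Its filler is the fronted wh-phrase "who", at word 1.
(The other dependency links word 4 to a gap after word 7.)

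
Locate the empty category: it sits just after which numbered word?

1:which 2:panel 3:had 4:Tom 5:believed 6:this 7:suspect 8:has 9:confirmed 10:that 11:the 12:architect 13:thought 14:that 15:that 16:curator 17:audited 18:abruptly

17

The displaced element is "which panel" (word 2).
It is linked across 3 clause boundaries (Ø → that → that).
It functions as the direct object of "audited", so the gap sits immediately after word 17 ("audited").
Base order: Tom had believed this suspect has confirmed that the architect thought that that curator audited which panel abruptly.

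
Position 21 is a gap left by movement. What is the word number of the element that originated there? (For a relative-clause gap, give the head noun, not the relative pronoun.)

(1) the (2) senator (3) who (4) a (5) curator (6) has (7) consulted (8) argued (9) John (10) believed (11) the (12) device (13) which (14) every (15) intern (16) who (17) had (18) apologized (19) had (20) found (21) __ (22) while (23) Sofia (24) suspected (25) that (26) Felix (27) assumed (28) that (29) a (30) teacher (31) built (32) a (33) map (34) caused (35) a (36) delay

The gap at 21 is the object of "found", inside a relative clause.
The relative pronoun is "which" (word 13); it is bound by the head noun immediately before it.
Its filler is the head noun "device", at word 12.

12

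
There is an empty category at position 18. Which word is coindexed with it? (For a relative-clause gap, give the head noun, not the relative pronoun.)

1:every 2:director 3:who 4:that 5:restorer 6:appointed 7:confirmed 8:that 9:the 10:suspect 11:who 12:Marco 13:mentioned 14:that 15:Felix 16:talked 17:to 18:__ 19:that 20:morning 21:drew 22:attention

10

The gap at 18 is the prepositional object of "talked", inside a relative clause.
The relative pronoun is "who" (word 11); it is bound by the head noun immediately before it.
Its filler is the head noun "suspect", at word 10.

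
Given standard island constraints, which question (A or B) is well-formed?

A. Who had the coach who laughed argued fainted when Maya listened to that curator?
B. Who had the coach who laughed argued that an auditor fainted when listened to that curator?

In B, the wh-phrase is extracted from inside an adjunct island (introduced by "when"), which blocks movement.
In A, the extraction path crosses only that-complement boundaries, which are transparent.
So A is grammatical.

A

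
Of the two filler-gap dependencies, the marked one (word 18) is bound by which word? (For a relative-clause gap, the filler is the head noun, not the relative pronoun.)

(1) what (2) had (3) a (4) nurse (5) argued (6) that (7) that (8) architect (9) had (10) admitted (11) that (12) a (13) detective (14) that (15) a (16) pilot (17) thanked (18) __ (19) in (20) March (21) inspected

13

The marked gap is inside the relative clause, the direct object of "thanked".
Its filler is the head noun "detective" (via "that"), at word 13.
(The other dependency links word 1 to a gap after word 21.)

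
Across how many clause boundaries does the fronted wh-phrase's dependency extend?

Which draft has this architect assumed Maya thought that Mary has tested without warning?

2

"which draft" is extracted from the object of "tested".
Boundaries crossed, outermost first: [Ø], [that] — 2 in total.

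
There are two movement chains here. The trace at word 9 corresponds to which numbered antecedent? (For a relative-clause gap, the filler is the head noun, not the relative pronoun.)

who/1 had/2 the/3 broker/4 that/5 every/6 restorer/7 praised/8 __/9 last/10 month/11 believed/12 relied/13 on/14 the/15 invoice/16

The marked gap is inside the relative clause, the direct object of "praised".
Its filler is the head noun "broker" (via "that"), at word 4.
(The other dependency links word 1 to a gap after word 12.)

4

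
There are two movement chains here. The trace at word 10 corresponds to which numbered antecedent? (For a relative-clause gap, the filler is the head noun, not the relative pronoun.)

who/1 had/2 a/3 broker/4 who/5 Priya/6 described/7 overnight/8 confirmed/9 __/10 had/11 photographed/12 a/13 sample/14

1

The marked gap is the subject of "photographed".
Its filler is the fronted wh-phrase "who", at word 1.
(The other dependency links word 4 to a gap after word 7.)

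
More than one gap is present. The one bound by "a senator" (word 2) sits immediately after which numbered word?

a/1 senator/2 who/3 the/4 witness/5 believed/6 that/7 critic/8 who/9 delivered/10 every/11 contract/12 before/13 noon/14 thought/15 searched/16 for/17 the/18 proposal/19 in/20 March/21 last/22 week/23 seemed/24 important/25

The displaced element is "a senator" (word 2).
It is linked across 2 clause boundaries (Ø → Ø).
It functions as the subject of "searched", so the gap sits immediately after word 15 ("thought").
Base order: The witness believed that critic who delivered every contract before noon thought that a senator searched for the proposal in March last week.

15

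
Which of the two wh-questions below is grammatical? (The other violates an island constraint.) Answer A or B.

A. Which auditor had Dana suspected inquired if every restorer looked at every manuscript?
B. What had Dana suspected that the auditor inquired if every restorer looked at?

In B, the wh-phrase is extracted from inside a wh-island (introduced by "if"), which blocks movement.
In A, the extraction path crosses only that-complement boundaries, which are transparent.
So A is grammatical.

A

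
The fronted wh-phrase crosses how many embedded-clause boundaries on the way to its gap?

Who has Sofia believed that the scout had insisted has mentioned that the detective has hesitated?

"who" is extracted from the subject of "mentioned".
Boundaries crossed, outermost first: [that], [Ø] — 2 in total.

2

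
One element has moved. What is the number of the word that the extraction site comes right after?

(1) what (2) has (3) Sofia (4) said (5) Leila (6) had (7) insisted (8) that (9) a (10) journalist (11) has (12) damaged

12

The displaced element is "what" (word 1).
It is linked across 2 clause boundaries (Ø → that).
It functions as the direct object of "damaged", so the gap sits immediately after word 12 ("damaged").
Base order: Sofia has said Leila had insisted that a journalist has damaged what.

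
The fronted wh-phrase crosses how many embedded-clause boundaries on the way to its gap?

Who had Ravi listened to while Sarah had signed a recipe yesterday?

0

"who" originates inside the matrix clause — no clause boundary is crossed.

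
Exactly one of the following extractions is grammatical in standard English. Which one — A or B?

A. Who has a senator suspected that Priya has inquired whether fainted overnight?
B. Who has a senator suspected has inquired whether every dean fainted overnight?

In A, the wh-phrase is extracted from inside a wh-island (introduced by "whether"), which blocks movement.
In B, the extraction path crosses only that-complement boundaries, which are transparent.
So B is grammatical.

B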